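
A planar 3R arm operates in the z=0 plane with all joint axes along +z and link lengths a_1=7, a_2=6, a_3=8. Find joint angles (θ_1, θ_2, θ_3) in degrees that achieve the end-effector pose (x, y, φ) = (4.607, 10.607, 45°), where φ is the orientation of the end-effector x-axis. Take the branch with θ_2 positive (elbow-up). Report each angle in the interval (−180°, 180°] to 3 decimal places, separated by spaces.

wrist centre = target − a_3·(cos φ, sin φ) = (-1.0499, 4.9501)
cos θ_2 = (25.6061−7²−6²)/(2·7·6) = -0.7071; θ_2 = 134.9970° (elbow-up)
β = atan2(4.9501,-1.0499) = 101.9742°; ψ = atan2(4.2429,2.7576) = 56.9788°
θ_1 = β − ψ = 44.9954°
θ_3 = φ − θ_1 − θ_2 = -134.9924° (wrapped to (-180°,180°])

44.995 134.997 -134.992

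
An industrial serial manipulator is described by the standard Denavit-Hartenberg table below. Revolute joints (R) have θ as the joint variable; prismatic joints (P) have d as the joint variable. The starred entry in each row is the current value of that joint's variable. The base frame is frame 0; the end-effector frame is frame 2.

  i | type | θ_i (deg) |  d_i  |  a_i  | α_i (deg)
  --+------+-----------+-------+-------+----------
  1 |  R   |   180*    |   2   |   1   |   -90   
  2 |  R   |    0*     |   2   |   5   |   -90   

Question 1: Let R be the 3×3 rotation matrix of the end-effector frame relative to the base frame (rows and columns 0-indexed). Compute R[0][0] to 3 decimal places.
End-effector x-axis (col 0 of R) = (-1.0000,0.0000,0.0000)
R[0][0] = -1.0000

-1.000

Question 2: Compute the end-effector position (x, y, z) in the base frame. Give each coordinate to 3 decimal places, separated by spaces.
-6.000 -2.000 2.000

after link 1: o_1 = (-1.0000, 0.0000, 2.0000)
after link 2: o_2 = (-6.0000, -2.0000, 2.0000)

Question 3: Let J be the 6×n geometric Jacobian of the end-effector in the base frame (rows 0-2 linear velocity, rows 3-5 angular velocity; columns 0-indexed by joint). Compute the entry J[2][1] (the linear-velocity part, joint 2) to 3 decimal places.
-5.000

axis z_1 = (-0.0000,-1.0000,0.0000); lever o_n−o_1 = (-5.0000,-2.0000,0.0000)
cross product → J_v[:, 1] = (0.0000,-0.0000,-5.0000)
J_ω[:, 1] = z_1
entry J[2][1] = -5.0000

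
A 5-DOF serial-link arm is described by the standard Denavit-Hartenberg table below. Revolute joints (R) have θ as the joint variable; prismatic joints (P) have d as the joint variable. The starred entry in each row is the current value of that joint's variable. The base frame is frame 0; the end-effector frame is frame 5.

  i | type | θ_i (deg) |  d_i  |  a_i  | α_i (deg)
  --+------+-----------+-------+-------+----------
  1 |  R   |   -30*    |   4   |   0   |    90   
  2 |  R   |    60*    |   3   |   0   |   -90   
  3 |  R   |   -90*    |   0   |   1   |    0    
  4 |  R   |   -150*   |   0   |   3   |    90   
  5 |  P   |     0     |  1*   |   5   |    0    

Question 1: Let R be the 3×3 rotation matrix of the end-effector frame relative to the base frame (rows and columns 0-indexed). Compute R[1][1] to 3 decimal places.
End-effector y-axis (col 1 of R) = (-0.7500,0.4330,0.5000)
R[1][1] = 0.4330

0.433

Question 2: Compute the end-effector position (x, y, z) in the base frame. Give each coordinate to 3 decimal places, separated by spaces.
0.357 3.752 1.286

after link 1: o_1 = (0.0000, 0.0000, 4.0000)
after link 2: o_2 = (-1.5000, -2.5981, 4.0000)
after link 3: o_3 = (-2.0000, -3.4641, 4.0000)
after link 4: o_4 = (-1.3505, -0.8391, 2.7010)
after link 5: o_5 = (0.3571, 3.7524, 1.2859)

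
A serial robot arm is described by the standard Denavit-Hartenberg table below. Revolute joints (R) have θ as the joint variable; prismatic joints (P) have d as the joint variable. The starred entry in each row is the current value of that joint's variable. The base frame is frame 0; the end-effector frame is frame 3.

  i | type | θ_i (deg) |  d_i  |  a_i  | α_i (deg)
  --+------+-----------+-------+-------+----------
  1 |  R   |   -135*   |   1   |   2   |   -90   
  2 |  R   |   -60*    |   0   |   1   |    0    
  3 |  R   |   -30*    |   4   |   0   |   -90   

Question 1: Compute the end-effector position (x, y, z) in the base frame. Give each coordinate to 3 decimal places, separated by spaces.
after link 1: o_1 = (-1.4142, -1.4142, 1.0000)
after link 2: o_2 = (-1.7678, -1.7678, 1.8660)
after link 3: o_3 = (1.0607, -4.5962, 1.8660)

1.061 -4.596 1.866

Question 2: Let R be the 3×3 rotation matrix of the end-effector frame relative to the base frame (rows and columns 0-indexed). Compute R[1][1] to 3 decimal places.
0.707

End-effector y-axis (col 1 of R) = (-0.7071,0.7071,-0.0000)
R[1][1] = 0.7071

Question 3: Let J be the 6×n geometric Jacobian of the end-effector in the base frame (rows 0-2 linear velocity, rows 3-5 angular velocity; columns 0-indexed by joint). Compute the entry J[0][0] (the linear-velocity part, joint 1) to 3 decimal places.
axis z_0 = ẑ; lever o_n−o_0 = (1.0607,-4.5962,1.8660)
cross product → J_v[:, 0] = (4.5962,1.0607,-0.0000)
J_ω[:, 0] = z_0
entry J[0][0] = 4.5962

4.596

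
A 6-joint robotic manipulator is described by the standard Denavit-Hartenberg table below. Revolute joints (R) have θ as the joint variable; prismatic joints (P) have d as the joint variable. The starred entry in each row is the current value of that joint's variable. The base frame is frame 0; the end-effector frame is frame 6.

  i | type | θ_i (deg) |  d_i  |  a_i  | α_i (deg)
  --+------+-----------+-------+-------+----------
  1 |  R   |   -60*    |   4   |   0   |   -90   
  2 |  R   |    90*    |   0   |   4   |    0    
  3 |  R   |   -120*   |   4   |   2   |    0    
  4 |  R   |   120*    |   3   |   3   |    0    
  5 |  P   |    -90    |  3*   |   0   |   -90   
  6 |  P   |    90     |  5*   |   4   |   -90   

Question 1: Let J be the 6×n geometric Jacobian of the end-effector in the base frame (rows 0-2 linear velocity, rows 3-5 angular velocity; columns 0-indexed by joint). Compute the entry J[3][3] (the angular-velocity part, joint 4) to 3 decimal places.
axis z_3 = (0.8660,0.5000,0.0000); lever o_n−o_3 = (1.7321,1.0000,-8.0000)
cross product → J_v[:, 3] = (-4.0000,6.9282,-0.0000)
J_ω[:, 3] = z_3
entry J[3][3] = 0.8660

0.866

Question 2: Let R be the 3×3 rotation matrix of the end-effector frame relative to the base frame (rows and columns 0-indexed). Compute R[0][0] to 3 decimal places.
End-effector x-axis (col 0 of R) = (-0.8660,-0.5000,-0.0000)
R[0][0] = -0.8660

-0.866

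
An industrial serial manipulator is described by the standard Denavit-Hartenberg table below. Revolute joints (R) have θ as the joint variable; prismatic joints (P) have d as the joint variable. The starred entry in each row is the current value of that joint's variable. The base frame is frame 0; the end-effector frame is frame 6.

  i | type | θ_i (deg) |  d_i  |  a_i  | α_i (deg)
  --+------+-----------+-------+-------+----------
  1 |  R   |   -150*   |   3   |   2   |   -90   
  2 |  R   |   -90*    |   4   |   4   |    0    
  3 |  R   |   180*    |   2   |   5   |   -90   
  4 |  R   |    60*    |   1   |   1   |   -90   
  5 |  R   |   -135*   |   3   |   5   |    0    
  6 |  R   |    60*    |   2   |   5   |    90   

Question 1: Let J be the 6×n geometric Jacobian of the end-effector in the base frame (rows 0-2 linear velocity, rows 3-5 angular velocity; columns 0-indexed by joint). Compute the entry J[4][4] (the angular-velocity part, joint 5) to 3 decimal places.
axis z_4 = (-0.2500,0.4330,0.8660); lever o_n−o_4 = (6.9650,4.6666,5.4508)
cross product → J_v[:, 4] = (-1.6811,7.3946,-4.1826)
J_ω[:, 4] = z_4
entry J[4][4] = 0.4330

0.433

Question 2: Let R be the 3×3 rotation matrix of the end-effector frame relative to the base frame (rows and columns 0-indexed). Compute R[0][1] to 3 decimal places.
End-effector y-axis (col 1 of R) = (-0.2500,0.4330,0.8660)
R[0][1] = -0.2500

-0.250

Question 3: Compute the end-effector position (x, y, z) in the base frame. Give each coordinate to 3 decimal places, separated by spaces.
after link 1: o_1 = (-1.7321, -1.0000, 3.0000)
after link 2: o_2 = (0.2679, -4.4641, 7.0000)
after link 3: o_3 = (1.2679, -6.1962, 2.0000)
after link 4: o_4 = (1.7010, -4.9462, 1.5000)
after link 5: o_5 = (5.5438, -4.5310, 5.8658)
after link 6: o_6 = (8.6660, -0.2796, 6.9508)

8.666 -0.280 6.951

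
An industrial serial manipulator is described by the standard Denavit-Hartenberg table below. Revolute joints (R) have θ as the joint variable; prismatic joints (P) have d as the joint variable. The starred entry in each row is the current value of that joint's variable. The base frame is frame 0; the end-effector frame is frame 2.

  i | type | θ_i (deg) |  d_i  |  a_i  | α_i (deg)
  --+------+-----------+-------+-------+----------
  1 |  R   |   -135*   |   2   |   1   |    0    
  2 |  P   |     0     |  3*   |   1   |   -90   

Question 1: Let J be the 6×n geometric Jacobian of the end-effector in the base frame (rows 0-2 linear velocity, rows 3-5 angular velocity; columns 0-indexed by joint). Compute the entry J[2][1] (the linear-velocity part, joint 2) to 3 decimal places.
1.000

prismatic axis z_1 = (0.0000,0.0000,1.0000)
J_v[:, 1] = z_1; J_ω[:, 1] = (0,0,0)
entry J[2][1] = 1.0000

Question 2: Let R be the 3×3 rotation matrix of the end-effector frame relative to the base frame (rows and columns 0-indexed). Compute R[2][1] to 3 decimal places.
End-effector y-axis (col 1 of R) = (0.0000,-0.0000,-1.0000)
R[2][1] = -1.0000

-1.000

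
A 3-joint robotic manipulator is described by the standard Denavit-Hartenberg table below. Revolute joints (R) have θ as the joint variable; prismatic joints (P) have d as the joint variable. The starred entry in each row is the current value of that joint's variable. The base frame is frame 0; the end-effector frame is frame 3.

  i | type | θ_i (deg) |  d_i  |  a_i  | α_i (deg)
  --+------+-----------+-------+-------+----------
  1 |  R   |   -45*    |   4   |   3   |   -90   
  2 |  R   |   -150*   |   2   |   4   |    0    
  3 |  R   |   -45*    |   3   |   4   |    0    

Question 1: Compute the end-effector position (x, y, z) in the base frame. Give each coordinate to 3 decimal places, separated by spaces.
after link 1: o_1 = (2.1213, -2.1213, 4.0000)
after link 2: o_2 = (1.0860, 1.7424, 6.0000)
after link 3: o_3 = (0.4753, 6.5958, 4.9647)

0.475 6.596 4.965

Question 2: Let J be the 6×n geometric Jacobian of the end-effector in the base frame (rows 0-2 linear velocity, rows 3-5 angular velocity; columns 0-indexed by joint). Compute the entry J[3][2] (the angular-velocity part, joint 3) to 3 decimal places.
axis z_2 = (0.7071,0.7071,0.0000); lever o_n−o_2 = (-0.6107,4.8534,-1.0353)
cross product → J_v[:, 2] = (-0.7321,0.7321,3.8637)
J_ω[:, 2] = z_2
entry J[3][2] = 0.7071

0.707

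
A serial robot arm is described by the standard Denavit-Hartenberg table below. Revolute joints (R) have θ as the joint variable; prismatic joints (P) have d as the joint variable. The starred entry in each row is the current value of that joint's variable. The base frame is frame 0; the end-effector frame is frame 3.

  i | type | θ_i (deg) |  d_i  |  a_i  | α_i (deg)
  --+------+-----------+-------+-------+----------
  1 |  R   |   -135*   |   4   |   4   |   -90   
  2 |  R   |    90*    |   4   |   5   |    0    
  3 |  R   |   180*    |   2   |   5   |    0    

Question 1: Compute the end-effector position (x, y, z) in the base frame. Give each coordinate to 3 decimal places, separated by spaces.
after link 1: o_1 = (-2.8284, -2.8284, 4.0000)
after link 2: o_2 = (0.0000, -5.6569, -1.0000)
after link 3: o_3 = (1.4142, -7.0711, 4.0000)

1.414 -7.071 4.000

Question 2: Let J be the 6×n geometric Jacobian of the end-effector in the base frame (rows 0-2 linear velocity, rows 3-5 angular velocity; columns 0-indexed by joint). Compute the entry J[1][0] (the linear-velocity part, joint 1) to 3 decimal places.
1.414

axis z_0 = ẑ; lever o_n−o_0 = (1.4142,-7.0711,4.0000)
cross product → J_v[:, 0] = (7.0711,1.4142,-0.0000)
J_ω[:, 0] = z_0
entry J[1][0] = 1.4142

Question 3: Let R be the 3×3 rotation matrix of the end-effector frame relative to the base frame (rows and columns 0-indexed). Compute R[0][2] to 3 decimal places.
End-effector z-axis (col 2 of R) = (0.7071,-0.7071,0.0000)
R[0][2] = 0.7071

0.707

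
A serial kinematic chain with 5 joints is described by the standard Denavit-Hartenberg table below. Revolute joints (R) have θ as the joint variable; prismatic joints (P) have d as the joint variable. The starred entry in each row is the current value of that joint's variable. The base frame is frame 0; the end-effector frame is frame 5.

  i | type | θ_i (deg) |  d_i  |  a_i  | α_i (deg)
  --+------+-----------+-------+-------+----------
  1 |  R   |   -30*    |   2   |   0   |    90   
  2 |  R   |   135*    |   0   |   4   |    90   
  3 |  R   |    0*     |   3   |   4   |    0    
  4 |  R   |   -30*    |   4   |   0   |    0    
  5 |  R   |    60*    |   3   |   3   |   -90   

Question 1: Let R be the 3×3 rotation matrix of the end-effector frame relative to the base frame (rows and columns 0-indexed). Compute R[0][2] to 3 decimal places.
End-effector z-axis (col 2 of R) = (-0.1268,-0.9268,-0.3536)
R[0][2] = -0.1268

-0.127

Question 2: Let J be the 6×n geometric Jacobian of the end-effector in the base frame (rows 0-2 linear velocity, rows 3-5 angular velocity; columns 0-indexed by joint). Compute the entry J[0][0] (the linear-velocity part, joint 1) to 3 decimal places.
axis z_0 = ẑ; lever o_n−o_0 = (-1.1162,-1.0876,16.5650)
cross product → J_v[:, 0] = (1.0876,-1.1162,0.0000)
J_ω[:, 0] = z_0
entry J[0][0] = 1.0876

1.088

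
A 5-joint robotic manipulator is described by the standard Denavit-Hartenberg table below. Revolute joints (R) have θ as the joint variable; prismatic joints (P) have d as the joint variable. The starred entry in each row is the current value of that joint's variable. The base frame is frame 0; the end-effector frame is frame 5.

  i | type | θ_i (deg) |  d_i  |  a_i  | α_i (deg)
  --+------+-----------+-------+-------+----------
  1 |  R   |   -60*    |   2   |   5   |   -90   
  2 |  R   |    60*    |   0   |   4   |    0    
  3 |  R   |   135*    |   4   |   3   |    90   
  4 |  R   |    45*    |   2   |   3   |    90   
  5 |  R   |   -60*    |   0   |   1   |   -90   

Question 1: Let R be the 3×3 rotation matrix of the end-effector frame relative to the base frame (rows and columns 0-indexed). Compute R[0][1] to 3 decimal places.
0.954

End-effector y-axis (col 1 of R) = (0.9539,-0.2380,-0.1830)
R[0][1] = 0.9539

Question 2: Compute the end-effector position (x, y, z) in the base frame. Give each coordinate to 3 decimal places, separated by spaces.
6.316 2.009 -1.142

after link 1: o_1 = (2.5000, -4.3301, 2.0000)
after link 2: o_2 = (3.5000, -6.0622, -1.4641)
after link 3: o_3 = (5.5152, -1.5526, -0.6876)
after link 4: o_4 = (6.0690, 1.7308, -2.0705)
after link 5: o_5 = (6.3165, 2.0093, -1.1424)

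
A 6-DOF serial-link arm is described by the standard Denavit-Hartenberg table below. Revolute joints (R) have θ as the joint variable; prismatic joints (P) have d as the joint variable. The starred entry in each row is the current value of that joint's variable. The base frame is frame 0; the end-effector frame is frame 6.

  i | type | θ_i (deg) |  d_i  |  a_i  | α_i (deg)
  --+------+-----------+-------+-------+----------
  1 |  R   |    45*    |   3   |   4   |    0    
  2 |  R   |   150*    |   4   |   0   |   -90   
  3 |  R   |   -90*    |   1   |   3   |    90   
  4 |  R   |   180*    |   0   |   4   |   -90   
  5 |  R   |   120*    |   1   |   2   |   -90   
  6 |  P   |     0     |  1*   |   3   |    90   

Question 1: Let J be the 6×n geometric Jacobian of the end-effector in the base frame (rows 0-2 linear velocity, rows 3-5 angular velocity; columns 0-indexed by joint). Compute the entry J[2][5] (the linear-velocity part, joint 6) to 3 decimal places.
0.866

prismatic axis z_5 = (0.4830,0.1294,0.8660)
J_v[:, 5] = z_5; J_ω[:, 5] = (0,0,0)
entry J[2][5] = 0.8660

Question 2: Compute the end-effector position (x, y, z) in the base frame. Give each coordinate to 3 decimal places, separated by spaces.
after link 1: o_1 = (2.8284, 2.8284, 3.0000)
after link 2: o_2 = (2.8284, 2.8284, 7.0000)
after link 3: o_3 = (3.0872, 1.8625, 10.0000)
after link 4: o_4 = (3.0872, 1.8625, 6.0000)
after link 5: o_5 = (1.1554, 2.3801, 7.0000)
after link 6: o_6 = (-0.8712, 1.8371, 9.3660)

-0.871 1.837 9.366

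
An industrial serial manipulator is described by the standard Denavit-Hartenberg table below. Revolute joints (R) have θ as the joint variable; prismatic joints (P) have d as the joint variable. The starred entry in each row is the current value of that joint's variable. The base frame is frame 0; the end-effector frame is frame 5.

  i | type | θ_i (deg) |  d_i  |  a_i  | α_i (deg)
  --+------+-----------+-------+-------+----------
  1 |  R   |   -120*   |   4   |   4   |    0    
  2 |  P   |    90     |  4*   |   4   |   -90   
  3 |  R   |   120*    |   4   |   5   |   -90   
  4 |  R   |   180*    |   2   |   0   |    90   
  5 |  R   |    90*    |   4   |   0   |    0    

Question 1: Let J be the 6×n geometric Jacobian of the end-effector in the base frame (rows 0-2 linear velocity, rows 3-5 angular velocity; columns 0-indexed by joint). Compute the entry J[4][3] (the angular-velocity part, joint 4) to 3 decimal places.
axis z_3 = (-0.7500,0.4330,0.5000); lever o_n−o_3 = (-3.5000,-2.5981,1.0000)
cross product → J_v[:, 3] = (1.7321,-1.0000,3.4641)
J_ω[:, 3] = z_3
entry J[4][3] = 0.4330

0.433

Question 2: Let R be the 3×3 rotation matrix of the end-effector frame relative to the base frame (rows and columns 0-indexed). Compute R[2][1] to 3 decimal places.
-0.866

End-effector y-axis (col 1 of R) = (-0.4330,0.2500,-0.8660)
R[2][1] = -0.8660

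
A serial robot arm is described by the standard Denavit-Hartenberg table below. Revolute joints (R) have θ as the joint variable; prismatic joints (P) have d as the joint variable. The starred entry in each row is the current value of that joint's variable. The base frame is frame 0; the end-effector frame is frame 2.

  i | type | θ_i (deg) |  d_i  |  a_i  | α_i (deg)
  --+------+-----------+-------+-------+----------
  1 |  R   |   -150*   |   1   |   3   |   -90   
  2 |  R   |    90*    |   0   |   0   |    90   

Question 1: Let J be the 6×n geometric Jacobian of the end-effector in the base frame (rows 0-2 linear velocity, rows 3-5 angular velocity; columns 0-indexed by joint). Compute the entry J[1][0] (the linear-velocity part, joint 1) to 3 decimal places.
axis z_0 = ẑ; lever o_n−o_0 = (-2.5981,-1.5000,1.0000)
cross product → J_v[:, 0] = (1.5000,-2.5981,0.0000)
J_ω[:, 0] = z_0
entry J[1][0] = -2.5981

-2.598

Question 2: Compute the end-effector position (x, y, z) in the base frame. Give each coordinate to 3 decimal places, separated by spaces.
-2.598 -1.500 1.000

after link 1: o_1 = (-2.5981, -1.5000, 1.0000)
after link 2: o_2 = (-2.5981, -1.5000, 1.0000)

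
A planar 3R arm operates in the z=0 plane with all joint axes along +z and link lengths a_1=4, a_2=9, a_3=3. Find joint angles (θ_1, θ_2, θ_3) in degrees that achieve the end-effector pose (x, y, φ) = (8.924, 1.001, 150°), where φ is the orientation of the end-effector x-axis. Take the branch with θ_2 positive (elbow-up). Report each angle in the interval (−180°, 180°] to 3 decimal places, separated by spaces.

wrist centre = target − a_3·(cos φ, sin φ) = (11.5221, -0.4990)
cos θ_2 = (133.0072−4²−9²)/(2·4·9) = 0.5001; θ_2 = 59.9933° (elbow-up)
β = atan2(-0.4990,11.5221) = -2.4798°; ψ = atan2(7.7937,8.5009) = 42.5149°
θ_1 = β − ψ = -44.9947°
θ_3 = φ − θ_1 − θ_2 = 135.0014° (wrapped to (-180°,180°])

-44.995 59.993 135.001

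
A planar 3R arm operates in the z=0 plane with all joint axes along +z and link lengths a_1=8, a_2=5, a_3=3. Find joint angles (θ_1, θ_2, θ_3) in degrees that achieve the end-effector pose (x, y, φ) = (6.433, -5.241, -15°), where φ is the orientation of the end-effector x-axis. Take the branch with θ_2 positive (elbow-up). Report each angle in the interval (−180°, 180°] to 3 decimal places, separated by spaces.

wrist centre = target − a_3·(cos φ, sin φ) = (3.5352, -4.4645)
cos θ_2 = (32.4299−8²−5²)/(2·8·5) = -0.7071; θ_2 = 135.0015° (elbow-up)
β = atan2(-4.4645,3.5352) = -51.6263°; ψ = atan2(3.5354,4.4644) = 38.3765°
θ_1 = β − ψ = -90.0028°
θ_3 = φ − θ_1 − θ_2 = -59.9988° (wrapped to (-180°,180°])

-90.003 135.002 -59.999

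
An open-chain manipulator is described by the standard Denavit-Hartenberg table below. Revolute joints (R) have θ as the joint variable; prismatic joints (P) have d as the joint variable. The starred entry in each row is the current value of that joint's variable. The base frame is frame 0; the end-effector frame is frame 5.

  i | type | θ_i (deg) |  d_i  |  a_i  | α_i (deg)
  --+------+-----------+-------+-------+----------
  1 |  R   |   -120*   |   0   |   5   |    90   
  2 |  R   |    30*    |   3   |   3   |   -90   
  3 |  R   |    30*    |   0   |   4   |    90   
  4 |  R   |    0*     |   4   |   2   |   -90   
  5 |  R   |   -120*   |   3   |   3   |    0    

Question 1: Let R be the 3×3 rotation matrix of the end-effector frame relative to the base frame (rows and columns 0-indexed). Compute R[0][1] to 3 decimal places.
-0.433

End-effector y-axis (col 1 of R) = (-0.4330,-0.7500,0.5000)
R[0][1] = -0.4330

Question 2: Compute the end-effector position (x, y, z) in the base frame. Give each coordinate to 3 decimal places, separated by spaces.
-11.763 -7.446 7.696

after link 1: o_1 = (-2.5000, -4.3301, 0.0000)
after link 2: o_2 = (-6.3971, -5.0801, 1.5000)
after link 3: o_3 = (-6.1651, -8.6782, 3.2321)
after link 4: o_4 = (-9.9151, -10.2452, 5.0981)
after link 5: o_5 = (-11.7631, -7.4462, 7.6962)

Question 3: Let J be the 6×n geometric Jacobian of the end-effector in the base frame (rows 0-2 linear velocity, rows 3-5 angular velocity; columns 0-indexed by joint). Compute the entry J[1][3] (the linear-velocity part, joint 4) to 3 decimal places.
2.915

axis z_3 = (-0.9665,0.0580,0.2500); lever o_n−o_3 = (-5.5981,1.2321,4.4641)
cross product → J_v[:, 3] = (-0.0490,2.9151,-0.8660)
J_ω[:, 3] = z_3
entry J[1][3] = 2.9151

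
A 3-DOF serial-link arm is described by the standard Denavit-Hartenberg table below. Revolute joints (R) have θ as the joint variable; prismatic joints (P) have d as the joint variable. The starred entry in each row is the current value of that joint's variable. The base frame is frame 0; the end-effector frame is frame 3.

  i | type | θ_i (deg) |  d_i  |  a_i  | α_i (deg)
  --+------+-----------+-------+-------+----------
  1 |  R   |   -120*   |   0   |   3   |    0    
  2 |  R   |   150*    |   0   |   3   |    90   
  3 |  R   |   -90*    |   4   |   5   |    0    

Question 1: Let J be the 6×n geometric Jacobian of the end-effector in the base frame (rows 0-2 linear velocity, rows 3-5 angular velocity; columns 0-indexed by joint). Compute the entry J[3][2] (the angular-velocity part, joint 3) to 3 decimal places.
axis z_2 = (0.5000,-0.8660,0.0000); lever o_n−o_2 = (2.0000,-3.4641,-5.0000)
cross product → J_v[:, 2] = (4.3301,2.5000,0.0000)
J_ω[:, 2] = z_2
entry J[3][2] = 0.5000

0.500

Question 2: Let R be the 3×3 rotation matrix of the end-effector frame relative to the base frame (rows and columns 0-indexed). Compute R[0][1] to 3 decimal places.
0.866

End-effector y-axis (col 1 of R) = (0.8660,0.5000,0.0000)
R[0][1] = 0.8660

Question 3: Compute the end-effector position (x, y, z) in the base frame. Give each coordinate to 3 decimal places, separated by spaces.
3.098 -4.562 -5.000

after link 1: o_1 = (-1.5000, -2.5981, 0.0000)
after link 2: o_2 = (1.0981, -1.0981, 0.0000)
after link 3: o_3 = (3.0981, -4.5622, -5.0000)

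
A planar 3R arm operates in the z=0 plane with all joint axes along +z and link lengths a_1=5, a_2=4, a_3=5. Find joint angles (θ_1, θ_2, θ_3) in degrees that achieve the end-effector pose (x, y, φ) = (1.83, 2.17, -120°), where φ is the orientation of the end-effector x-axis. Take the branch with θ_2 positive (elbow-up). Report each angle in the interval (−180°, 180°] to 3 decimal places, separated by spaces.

wrist centre = target − a_3·(cos φ, sin φ) = (4.3300, 6.5001)
cos θ_2 = (61.0006−5²−4²)/(2·5·4) = 0.5000; θ_2 = 59.9991° (elbow-up)
β = atan2(6.5001,4.3300) = 56.3308°; ψ = atan2(3.4641,7.0001) = 26.3291°
θ_1 = β − ψ = 30.0017°
θ_3 = φ − θ_1 − θ_2 = 149.9992° (wrapped to (-180°,180°])

30.002 59.999 149.999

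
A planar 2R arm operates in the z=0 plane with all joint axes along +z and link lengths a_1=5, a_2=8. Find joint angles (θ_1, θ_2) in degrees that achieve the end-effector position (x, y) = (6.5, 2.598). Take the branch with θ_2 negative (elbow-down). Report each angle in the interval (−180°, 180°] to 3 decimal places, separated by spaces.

cos θ_2 = (48.9996−5²−8²)/(2·5·8) = -0.5000; θ_2 = -120.0003° (elbow-down)
β = atan2(2.5980,6.5000) = 21.7862°; ψ = atan2(-6.9282,1.0000) = -81.7871°
θ_1 = β − ψ = 103.5733°

103.573 -120.000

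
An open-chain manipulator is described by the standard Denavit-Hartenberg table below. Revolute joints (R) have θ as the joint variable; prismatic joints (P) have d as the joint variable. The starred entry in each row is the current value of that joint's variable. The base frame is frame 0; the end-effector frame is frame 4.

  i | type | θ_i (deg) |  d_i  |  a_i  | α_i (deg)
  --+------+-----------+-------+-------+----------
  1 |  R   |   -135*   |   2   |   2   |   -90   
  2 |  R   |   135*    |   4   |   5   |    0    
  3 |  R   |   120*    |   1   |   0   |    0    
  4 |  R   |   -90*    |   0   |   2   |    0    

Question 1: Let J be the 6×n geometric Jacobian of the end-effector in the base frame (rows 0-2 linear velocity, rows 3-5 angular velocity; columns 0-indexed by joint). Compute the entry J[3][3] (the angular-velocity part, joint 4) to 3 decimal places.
axis z_3 = (0.7071,-0.7071,0.0000); lever o_n−o_3 = (1.3660,1.3660,-0.5176)
cross product → J_v[:, 3] = (0.3660,0.3660,1.9319)
J_ω[:, 3] = z_3
entry J[3][3] = 0.7071

0.707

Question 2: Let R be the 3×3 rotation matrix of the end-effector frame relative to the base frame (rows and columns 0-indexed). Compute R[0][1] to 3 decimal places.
End-effector y-axis (col 1 of R) = (0.1830,0.1830,0.9659)
R[0][1] = 0.1830

0.183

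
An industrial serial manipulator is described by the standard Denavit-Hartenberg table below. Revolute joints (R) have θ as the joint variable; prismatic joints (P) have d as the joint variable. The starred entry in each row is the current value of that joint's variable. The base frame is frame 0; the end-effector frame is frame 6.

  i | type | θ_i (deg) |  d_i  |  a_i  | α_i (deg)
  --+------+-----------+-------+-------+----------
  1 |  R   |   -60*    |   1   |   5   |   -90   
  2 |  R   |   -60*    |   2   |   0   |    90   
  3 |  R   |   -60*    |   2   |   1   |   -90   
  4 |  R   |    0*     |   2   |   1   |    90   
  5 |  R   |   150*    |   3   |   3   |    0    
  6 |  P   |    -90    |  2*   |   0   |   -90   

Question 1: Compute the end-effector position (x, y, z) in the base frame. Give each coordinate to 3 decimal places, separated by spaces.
3.848 1.871 6.866

after link 1: o_1 = (2.5000, -4.3301, 1.0000)
after link 2: o_2 = (4.2321, -3.3301, 1.0000)
after link 3: o_3 = (2.7410, -2.4796, 2.4330)
after link 4: o_4 = (3.4151, -3.3792, 4.3660)
after link 5: o_5 = (4.7141, 0.3708, 5.8660)
after link 6: o_6 = (3.8481, 1.8708, 6.8660)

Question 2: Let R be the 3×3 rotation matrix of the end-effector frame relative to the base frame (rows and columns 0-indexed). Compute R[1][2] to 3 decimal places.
End-effector z-axis (col 2 of R) = (0.8660,0.5000,-0.0000)
R[1][2] = 0.5000

0.500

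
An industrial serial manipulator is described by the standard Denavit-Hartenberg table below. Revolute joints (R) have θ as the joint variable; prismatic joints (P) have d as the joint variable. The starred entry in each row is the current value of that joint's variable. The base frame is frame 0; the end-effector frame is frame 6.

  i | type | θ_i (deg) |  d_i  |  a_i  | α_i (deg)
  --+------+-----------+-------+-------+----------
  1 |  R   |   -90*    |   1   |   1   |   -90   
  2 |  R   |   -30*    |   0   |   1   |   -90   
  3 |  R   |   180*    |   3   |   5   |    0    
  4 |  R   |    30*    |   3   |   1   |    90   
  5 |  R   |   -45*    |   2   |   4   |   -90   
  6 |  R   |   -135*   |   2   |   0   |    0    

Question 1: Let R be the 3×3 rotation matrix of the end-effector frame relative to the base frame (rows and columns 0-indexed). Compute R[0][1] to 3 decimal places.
-0.362

End-effector y-axis (col 1 of R) = (-0.3624,0.9312,0.0397)
R[0][1] = -0.3624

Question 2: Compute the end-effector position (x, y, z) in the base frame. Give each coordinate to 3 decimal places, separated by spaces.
0.889 4.969 -7.742

after link 1: o_1 = (0.0000, -1.0000, 1.0000)
after link 2: o_2 = (0.0000, -1.8660, 1.5000)
after link 3: o_3 = (-0.0000, 0.9641, -3.5981)
after link 4: o_4 = (0.5000, 0.2141, -6.6292)
after link 5: o_5 = (0.1822, 4.6157, -5.9044)
after link 6: o_6 = (0.8893, 4.9692, -7.7415)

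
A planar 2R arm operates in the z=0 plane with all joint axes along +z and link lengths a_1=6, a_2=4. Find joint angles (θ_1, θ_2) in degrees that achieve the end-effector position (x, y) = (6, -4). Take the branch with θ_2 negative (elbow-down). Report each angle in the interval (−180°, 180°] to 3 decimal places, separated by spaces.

cos θ_2 = (52.0000−6²−4²)/(2·6·4) = 0.0000; θ_2 = -90.0000° (elbow-down)
β = atan2(-4.0000,6.0000) = -33.6901°; ψ = atan2(-4.0000,6.0000) = -33.6901°
θ_1 = β − ψ = 0.0000°

0.000 -90.000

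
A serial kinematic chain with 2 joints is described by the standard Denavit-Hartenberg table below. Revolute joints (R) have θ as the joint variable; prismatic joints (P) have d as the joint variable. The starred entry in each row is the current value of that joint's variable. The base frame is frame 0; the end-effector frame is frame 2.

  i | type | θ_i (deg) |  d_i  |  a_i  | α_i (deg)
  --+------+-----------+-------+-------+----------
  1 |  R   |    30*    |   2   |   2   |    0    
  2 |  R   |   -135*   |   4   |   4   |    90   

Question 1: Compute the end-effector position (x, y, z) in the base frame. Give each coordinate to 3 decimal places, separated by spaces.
after link 1: o_1 = (1.7321, 1.0000, 2.0000)
after link 2: o_2 = (0.6968, -2.8637, 6.0000)

0.697 -2.864 6.000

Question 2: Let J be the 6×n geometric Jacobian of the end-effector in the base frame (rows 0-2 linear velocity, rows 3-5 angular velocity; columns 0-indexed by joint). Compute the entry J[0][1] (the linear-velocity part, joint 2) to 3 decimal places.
axis z_1 = (0.0000,0.0000,1.0000); lever o_n−o_1 = (-1.0353,-3.8637,4.0000)
cross product → J_v[:, 1] = (3.8637,-1.0353,0.0000)
J_ω[:, 1] = z_1
entry J[0][1] = 3.8637

3.864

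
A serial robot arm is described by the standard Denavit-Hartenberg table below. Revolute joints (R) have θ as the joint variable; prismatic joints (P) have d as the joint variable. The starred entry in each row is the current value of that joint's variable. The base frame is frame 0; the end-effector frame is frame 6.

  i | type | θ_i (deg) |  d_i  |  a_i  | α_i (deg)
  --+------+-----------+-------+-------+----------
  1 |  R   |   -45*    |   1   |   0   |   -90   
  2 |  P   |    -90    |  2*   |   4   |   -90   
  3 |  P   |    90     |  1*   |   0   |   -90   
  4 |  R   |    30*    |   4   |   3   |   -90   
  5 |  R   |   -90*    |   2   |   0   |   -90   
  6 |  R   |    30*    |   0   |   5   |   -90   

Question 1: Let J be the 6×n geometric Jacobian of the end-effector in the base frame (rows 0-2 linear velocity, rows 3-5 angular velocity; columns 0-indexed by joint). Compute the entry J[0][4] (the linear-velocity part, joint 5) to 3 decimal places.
-4.183

axis z_4 = (-0.2588,0.9659,-0.0000); lever o_n−o_4 = (0.1294,-0.4830,-4.3301)
cross product → J_v[:, 4] = (-4.1826,-1.1207,0.0000)
J_ω[:, 4] = z_4
entry J[0][4] = -4.1826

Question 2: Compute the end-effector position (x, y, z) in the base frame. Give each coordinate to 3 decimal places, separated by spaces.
after link 1: o_1 = (0.0000, 0.0000, 1.0000)
after link 2: o_2 = (1.4142, 1.4142, 5.0000)
after link 3: o_3 = (2.1213, 0.7071, 5.0000)
after link 4: o_4 = (-0.7765, -0.0694, 1.0000)
after link 5: o_5 = (-1.2941, 1.8625, 1.0000)
after link 6: o_6 = (-0.6470, -0.5523, -3.3301)

-0.647 -0.552 -3.330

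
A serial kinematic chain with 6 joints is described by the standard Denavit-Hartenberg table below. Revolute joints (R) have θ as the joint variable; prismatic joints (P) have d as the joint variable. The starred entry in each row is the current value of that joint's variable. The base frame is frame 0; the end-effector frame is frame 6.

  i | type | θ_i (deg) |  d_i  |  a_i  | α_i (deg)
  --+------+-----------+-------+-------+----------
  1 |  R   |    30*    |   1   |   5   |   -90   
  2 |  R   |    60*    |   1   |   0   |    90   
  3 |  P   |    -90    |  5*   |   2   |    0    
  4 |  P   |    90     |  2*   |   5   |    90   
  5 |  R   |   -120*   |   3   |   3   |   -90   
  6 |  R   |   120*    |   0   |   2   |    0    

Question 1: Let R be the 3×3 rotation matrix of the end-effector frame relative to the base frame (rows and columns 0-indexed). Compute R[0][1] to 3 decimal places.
End-effector y-axis (col 1 of R) = (1.0000,0.0000,0.0000)
R[0][1] = 1.0000

1.000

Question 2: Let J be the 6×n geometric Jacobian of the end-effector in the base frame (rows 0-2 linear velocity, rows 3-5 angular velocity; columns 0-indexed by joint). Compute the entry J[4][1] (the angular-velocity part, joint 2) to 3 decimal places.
axis z_1 = (-0.5000,0.8660,0.0000); lever o_n−o_1 = (6.8170,1.3170,-0.8301)
cross product → J_v[:, 1] = (-0.7189,-0.4151,-6.5622)
J_ω[:, 1] = z_1
entry J[4][1] = 0.8660

0.866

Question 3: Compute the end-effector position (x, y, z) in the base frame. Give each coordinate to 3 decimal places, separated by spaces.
after link 1: o_1 = (4.3301, 2.5000, 1.0000)
after link 2: o_2 = (3.8301, 3.3660, 1.0000)
after link 3: o_3 = (8.5801, 3.7990, 3.5000)
after link 4: o_4 = (12.2452, 5.9151, 0.1699)
after link 5: o_5 = (11.1471, 1.8170, 0.1699)
after link 6: o_6 = (11.1471, 3.8170, 0.1699)

11.147 3.817 0.170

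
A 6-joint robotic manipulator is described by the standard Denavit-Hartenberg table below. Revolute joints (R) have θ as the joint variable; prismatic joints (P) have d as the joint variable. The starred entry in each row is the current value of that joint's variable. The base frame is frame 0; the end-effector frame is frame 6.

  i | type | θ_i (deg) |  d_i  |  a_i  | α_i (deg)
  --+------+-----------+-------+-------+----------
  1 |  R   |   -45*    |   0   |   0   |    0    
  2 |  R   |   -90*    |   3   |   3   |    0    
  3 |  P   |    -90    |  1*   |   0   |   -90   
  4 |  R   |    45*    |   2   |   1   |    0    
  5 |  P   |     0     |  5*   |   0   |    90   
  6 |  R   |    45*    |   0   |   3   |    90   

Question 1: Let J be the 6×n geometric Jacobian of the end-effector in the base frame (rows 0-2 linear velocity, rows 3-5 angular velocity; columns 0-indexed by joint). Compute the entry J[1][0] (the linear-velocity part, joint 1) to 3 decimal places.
-10.132

axis z_0 = ẑ; lever o_n−o_0 = (-10.1317,-7.0104,1.7929)
cross product → J_v[:, 0] = (7.0104,-10.1317,0.0000)
J_ω[:, 0] = z_0
entry J[1][0] = -10.1317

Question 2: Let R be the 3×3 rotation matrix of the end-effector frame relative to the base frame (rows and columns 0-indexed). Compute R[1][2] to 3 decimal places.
0.854

End-effector z-axis (col 2 of R) = (0.1464,0.8536,-0.5000)
R[1][2] = 0.8536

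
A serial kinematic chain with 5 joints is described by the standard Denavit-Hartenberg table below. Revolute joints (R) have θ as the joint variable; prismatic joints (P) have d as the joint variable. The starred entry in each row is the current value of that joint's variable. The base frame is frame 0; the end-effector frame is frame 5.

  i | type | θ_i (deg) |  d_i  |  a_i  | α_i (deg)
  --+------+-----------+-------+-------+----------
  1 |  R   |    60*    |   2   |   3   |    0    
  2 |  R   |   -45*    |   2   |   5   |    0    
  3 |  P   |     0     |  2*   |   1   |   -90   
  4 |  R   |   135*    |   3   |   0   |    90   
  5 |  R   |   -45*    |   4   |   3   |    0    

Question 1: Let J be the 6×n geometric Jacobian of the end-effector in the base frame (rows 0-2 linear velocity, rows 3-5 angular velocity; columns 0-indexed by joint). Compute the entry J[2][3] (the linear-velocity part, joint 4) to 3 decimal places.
-1.328

axis z_3 = (-0.2588,0.9659,0.0000); lever o_n−o_3 = (1.0557,1.1926,-4.3284)
cross product → J_v[:, 3] = (-4.1809,-1.1203,-1.3284)
J_ω[:, 3] = z_3
entry J[2][3] = -1.3284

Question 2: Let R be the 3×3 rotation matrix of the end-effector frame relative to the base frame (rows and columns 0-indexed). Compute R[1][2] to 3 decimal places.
0.183

End-effector z-axis (col 2 of R) = (0.6830,0.1830,-0.7071)
R[1][2] = 0.1830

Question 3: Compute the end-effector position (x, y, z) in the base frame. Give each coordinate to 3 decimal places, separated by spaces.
8.351 5.344 1.672

after link 1: o_1 = (1.5000, 2.5981, 2.0000)
after link 2: o_2 = (6.3296, 3.8922, 4.0000)
after link 3: o_3 = (7.2956, 4.1510, 6.0000)
after link 4: o_4 = (6.5191, 7.0488, 6.0000)
after link 5: o_5 = (8.3513, 5.3436, 1.6716)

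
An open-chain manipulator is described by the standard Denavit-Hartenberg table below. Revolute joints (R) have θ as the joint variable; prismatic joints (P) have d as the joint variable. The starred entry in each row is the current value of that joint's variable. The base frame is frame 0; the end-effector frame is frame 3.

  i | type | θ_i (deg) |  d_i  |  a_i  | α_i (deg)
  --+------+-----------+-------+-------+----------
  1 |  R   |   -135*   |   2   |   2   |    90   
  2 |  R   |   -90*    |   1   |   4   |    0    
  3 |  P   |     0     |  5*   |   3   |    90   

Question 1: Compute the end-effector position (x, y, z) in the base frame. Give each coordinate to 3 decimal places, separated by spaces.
-5.657 2.828 -5.000

after link 1: o_1 = (-1.4142, -1.4142, 2.0000)
after link 2: o_2 = (-2.1213, -0.7071, -2.0000)
after link 3: o_3 = (-5.6569, 2.8284, -5.0000)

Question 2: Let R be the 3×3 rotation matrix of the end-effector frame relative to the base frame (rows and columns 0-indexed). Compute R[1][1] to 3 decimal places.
0.707

End-effector y-axis (col 1 of R) = (-0.7071,0.7071,0.0000)
R[1][1] = 0.7071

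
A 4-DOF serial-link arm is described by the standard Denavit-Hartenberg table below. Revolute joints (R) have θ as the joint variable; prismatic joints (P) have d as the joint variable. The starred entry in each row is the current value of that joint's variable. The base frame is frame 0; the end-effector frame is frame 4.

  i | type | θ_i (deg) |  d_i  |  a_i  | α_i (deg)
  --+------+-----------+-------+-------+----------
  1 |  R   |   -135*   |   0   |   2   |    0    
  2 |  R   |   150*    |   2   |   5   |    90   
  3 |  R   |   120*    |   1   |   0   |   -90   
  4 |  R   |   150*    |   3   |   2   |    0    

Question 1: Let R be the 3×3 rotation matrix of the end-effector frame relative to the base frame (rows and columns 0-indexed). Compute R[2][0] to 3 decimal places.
End-effector x-axis (col 0 of R) = (0.2888,0.5950,-0.7500)
R[2][0] = -0.7500

-0.750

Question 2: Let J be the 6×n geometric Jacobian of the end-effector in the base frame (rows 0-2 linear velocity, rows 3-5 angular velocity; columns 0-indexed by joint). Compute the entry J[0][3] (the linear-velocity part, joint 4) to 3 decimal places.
0.931

axis z_3 = (-0.8365,-0.2241,-0.5000); lever o_n−o_3 = (-1.9319,0.5176,-3.0000)
cross product → J_v[:, 3] = (0.9313,-1.5436,-0.8660)
J_ω[:, 3] = z_3
entry J[0][3] = 0.9313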